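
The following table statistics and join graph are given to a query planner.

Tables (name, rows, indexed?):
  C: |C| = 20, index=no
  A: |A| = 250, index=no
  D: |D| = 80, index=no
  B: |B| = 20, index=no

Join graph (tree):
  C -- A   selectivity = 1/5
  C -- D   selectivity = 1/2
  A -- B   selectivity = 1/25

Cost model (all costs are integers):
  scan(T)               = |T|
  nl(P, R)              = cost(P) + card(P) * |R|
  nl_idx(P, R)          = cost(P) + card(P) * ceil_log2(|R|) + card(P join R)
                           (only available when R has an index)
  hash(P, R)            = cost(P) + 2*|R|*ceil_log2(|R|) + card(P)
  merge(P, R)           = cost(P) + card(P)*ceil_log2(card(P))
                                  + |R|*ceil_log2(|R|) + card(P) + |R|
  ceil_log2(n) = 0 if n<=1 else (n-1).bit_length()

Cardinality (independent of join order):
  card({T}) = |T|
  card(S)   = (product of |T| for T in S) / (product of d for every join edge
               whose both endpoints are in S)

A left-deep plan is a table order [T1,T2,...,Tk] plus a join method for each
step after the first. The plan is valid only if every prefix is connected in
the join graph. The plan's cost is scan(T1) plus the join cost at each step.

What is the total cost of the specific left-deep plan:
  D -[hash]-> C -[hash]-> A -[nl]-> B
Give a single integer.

805160

step 1: scan D: cost=80, card=80
step 2: join C via hash
    card(P join C) = 80*20/(2) = 800
    cost = 80 + 2*20*5 + 80 = 360
step 3: join A via hash
    card(P join A) = 800*250/(5) = 40000
    cost = 360 + 2*250*8 + 800 = 5160
step 4: join B via nl
    card(P join B) = 40000*20/(25) = 32000
    cost = 5160 + 40000*20 = 805160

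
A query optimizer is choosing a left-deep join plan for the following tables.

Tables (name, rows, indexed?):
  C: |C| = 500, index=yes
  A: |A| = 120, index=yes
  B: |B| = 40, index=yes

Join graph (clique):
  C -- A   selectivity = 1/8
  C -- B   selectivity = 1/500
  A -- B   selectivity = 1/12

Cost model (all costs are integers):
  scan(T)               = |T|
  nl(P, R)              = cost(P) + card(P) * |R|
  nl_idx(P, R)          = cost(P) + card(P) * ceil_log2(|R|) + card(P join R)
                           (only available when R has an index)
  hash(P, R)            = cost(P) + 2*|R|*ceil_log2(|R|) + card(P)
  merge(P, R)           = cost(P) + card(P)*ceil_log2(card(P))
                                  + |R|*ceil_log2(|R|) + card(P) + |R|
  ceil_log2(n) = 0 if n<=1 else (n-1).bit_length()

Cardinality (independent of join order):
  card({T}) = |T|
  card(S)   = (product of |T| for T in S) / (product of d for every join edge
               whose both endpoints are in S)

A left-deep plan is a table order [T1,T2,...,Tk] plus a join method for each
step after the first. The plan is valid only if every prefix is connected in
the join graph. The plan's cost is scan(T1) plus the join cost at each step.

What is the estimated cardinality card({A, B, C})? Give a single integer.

Tables in S: A(120), B(40), C(500)
Edges inside S: C-A(d=8), C-B(d=500), A-B(d=12)
numerator = 120 * 40 * 500 = 2400000
denominator = 8 * 500 * 12 = 48000
card(S) = 2400000 / 48000 = 50

50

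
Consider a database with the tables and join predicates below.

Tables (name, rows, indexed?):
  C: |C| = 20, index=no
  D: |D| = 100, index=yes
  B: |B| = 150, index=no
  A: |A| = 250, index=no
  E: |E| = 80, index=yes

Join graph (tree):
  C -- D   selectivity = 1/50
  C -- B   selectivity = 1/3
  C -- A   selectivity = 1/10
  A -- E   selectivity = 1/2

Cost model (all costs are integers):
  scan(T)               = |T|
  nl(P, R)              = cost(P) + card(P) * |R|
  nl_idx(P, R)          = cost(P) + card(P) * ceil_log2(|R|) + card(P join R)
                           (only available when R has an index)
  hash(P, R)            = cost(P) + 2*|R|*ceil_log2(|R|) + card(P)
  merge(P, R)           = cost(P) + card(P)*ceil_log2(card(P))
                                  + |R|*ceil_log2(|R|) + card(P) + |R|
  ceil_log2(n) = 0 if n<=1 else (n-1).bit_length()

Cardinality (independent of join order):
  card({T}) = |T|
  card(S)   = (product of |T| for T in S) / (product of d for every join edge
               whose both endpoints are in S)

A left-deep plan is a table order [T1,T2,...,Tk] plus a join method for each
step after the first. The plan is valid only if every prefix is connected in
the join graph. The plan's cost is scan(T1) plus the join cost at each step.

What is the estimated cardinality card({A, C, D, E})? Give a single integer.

Tables in S: A(250), C(20), D(100), E(80)
Edges inside S: C-D(d=50), C-A(d=10), A-E(d=2)
numerator = 250 * 20 * 100 * 80 = 40000000
denominator = 50 * 10 * 2 = 1000
card(S) = 40000000 / 1000 = 40000

40000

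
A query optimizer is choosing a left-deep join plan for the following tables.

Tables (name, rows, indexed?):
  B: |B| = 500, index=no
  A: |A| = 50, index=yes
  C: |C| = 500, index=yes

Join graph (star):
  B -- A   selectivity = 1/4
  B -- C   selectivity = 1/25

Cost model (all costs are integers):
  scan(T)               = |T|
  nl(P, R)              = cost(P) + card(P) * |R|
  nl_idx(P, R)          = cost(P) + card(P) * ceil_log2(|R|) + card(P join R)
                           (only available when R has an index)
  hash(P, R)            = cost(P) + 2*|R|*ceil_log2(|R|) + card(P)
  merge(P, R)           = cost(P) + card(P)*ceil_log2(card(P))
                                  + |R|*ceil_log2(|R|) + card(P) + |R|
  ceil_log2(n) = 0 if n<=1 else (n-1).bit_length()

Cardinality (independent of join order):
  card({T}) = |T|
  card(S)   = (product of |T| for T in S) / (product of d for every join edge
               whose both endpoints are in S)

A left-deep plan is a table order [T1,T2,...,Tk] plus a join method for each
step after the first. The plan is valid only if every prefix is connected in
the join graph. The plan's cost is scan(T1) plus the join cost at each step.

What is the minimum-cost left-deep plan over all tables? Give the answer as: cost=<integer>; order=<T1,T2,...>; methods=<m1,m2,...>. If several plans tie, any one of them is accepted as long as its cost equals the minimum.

cost=16850; order=B,A,C; methods=hash,hash

Selinger DP (subsets sized 1..n):
  {B}: scan cost=500, card=500
  {A}: scan cost=50, card=50
  {C}: scan cost=500, card=500
  {AB}: card=6250; try (A,hash)→1600, (B,merge)→5400, (A,merge)→5850, (B,hash)→9100, (A,nl_idx)→9750, (B,nl)→25050 …(+1); best=1600 via (A,hash)
  {BC}: card=10000; try (C,hash)→10000, (B,hash)→10000, (C,merge)→10500, (B,merge)→10500, (C,nl_idx)→15000, (C,nl)→250500 …(+1); best=10000 via (C,hash)
  {ABC}: card=125000; try (C,hash)→16850, (A,hash)→20600, (C,merge)→94100, (A,merge)→160350, (C,nl_idx)→182850, (A,nl_idx)→195000 …(+2); best=16850 via (C,hash)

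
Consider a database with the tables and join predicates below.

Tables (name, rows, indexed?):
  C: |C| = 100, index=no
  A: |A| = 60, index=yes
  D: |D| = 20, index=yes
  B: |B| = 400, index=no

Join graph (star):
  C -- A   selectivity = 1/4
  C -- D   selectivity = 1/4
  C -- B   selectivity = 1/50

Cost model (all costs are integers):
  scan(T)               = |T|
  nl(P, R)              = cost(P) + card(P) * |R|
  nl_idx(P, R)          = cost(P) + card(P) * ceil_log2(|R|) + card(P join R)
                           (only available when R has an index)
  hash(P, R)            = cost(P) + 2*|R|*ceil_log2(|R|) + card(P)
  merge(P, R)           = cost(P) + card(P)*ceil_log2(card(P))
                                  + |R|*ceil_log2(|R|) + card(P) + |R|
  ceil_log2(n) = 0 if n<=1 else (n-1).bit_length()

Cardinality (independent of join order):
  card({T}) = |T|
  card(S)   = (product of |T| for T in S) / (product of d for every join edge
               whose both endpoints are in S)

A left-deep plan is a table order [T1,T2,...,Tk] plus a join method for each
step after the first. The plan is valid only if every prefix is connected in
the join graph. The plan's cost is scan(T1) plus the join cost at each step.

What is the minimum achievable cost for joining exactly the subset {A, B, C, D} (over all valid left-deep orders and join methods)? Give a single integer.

Selinger DP over subsets of {A,B,C,D}:
  {C}: scan cost=100, card=100
  {A}: scan cost=60, card=60
  {D}: scan cost=20, card=20
  {B}: scan cost=400, card=400
  {AC}: card=1500; try (A,hash)→920, (C,merge)→1280, (A,merge)→1320, (C,hash)→1520, (A,nl_idx)→2200, (C,nl)→6060 …(+1); best=920 via (A,hash)
  {CD}: card=500; try (D,hash)→400, (C,merge)→940, (D,merge)→1020, (D,nl_idx)→1100, (C,hash)→1440, (C,nl)→2020 …(+1); best=400 via (D,hash)
  {BC}: card=800; try (C,hash)→2200, (B,merge)→4900, (C,merge)→5200, (B,hash)→7400, (B,nl)→40100, (C,nl)→40400; best=2200 via (C,hash)
  {ACD}: card=7500; try (A,hash)→1620, (D,hash)→2620, (A,merge)→5820, (A,nl_idx)→10900, (D,nl_idx)→15920, (D,merge)→19040 …(+2); best=1620 via (A,hash)
  {ABC}: card=12000; try (A,hash)→3720, (B,hash)→9620, (A,merge)→11420, (A,nl_idx)→19000, (B,merge)→22920, (A,nl)→50200 …(+1); best=3720 via (A,hash)
  {BCD}: card=4000; try (D,hash)→3200, (B,hash)→8100, (B,merge)→9400, (D,nl_idx)→10200, (D,merge)→11120, (D,nl)→18200 …(+1); best=3200 via (D,hash)
  {ABCD}: card=60000; try (A,hash)→7920, (D,hash)→15920, (B,hash)→16320, (A,merge)→55620, (A,nl_idx)→87200, (B,merge)→110620 …(+5); best=7920 via (A,hash)

7920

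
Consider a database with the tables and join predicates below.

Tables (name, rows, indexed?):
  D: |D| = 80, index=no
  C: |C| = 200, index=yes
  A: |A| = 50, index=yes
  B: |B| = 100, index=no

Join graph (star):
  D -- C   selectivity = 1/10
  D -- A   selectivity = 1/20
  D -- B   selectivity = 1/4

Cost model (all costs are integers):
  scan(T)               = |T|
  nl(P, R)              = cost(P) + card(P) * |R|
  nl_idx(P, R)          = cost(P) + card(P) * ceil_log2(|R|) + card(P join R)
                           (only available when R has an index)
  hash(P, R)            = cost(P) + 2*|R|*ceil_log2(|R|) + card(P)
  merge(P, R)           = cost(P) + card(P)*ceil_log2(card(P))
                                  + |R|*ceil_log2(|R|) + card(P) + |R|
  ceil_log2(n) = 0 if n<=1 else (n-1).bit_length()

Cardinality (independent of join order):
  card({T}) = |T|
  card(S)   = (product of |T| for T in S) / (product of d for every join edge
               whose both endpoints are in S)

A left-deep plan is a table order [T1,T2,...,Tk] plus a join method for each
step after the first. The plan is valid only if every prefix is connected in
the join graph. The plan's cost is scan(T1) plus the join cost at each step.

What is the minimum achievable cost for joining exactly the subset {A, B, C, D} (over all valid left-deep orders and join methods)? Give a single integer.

9120

Selinger DP over subsets of {A,B,C,D}:
  {D}: scan cost=80, card=80
  {C}: scan cost=200, card=200
  {A}: scan cost=50, card=50
  {B}: scan cost=100, card=100
  {CD}: card=1600; try (D,hash)→1520, (C,nl_idx)→2320, (C,merge)→2520, (D,merge)→2640, (C,hash)→3360, (C,nl)→16080 …(+1); best=1520 via (D,hash)
  {AD}: card=200; try (A,hash)→760, (A,nl_idx)→760, (D,merge)→1040, (A,merge)→1070, (D,hash)→1220, (D,nl)→4050 …(+1); best=760 via (A,hash)
  {BD}: card=2000; try (D,hash)→1320, (B,merge)→1520, (D,merge)→1540, (B,hash)→1560, (B,nl)→8080, (D,nl)→8100; best=1320 via (D,hash)
  {ACD}: card=4000; try (A,hash)→3720, (C,hash)→4160, (C,merge)→4360, (C,nl_idx)→6360, (A,nl_idx)→15120, (A,merge)→21070 …(+2); best=3720 via (A,hash)
  {BCD}: card=40000; try (B,hash)→4520, (C,hash)→6520, (B,merge)→21520, (C,merge)→27120, (C,nl_idx)→57320, (B,nl)→161520 …(+1); best=4520 via (B,hash)
  {ABD}: card=5000; try (B,hash)→2360, (B,merge)→3360, (A,hash)→3920, (A,nl_idx)→18320, (B,nl)→20760, (A,merge)→25670 …(+1); best=2360 via (B,hash)
  {ABCD}: card=100000; try (B,hash)→9120, (C,hash)→10560, (A,hash)→45120, (B,merge)→56520, (C,merge)→74160, (C,nl_idx)→142360 …(+5); best=9120 via (B,hash)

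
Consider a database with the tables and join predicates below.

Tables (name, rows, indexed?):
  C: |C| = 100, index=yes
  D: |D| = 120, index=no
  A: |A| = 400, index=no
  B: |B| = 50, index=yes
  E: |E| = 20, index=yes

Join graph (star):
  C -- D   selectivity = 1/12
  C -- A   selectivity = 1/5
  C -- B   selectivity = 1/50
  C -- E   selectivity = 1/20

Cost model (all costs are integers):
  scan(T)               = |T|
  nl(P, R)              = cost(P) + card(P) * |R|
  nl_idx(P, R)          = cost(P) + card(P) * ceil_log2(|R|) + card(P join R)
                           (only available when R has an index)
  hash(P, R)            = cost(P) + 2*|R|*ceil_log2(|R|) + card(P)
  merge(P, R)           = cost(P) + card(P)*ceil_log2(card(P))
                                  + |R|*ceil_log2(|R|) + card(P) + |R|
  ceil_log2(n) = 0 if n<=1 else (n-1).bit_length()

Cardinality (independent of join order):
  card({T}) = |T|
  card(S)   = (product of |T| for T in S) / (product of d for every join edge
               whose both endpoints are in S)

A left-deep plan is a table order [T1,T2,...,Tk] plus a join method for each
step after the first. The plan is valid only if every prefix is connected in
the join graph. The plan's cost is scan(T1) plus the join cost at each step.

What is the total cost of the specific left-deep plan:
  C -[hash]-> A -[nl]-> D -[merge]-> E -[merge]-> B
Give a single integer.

step 1: scan C: cost=100, card=100
step 2: join A via hash
    card(P join A) = 100*400/(5) = 8000
    cost = 100 + 2*400*9 + 100 = 7400
step 3: join D via nl
    card(P join D) = 8000*120/(12) = 80000
    cost = 7400 + 8000*120 = 967400
step 4: join E via merge
    card(P join E) = 80000*20/(20) = 80000
    cost = 967400 + 80000*17 + 20*5 + 80000 + 20 = 2407520
step 5: join B via merge
    card(P join B) = 80000*50/(50) = 80000
    cost = 2407520 + 80000*17 + 50*6 + 80000 + 50 = 3847870

3847870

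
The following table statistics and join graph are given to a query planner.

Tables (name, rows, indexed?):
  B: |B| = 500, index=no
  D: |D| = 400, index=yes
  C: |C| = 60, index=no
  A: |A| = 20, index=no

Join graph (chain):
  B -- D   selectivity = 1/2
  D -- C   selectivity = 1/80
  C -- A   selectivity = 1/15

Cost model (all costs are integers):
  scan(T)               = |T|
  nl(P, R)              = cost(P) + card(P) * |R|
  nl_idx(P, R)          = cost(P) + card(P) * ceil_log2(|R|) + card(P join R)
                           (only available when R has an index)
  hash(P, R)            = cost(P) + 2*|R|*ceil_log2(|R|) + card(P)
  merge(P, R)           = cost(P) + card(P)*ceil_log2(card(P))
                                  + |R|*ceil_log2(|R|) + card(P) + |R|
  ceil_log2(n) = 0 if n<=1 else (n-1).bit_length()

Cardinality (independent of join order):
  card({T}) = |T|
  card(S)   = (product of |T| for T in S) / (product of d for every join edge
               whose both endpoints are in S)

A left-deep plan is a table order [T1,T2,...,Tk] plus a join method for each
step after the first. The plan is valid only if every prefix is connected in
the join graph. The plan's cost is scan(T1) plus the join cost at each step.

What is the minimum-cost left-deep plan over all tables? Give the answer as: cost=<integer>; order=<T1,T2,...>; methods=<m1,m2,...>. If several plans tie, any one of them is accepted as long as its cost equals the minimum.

cost=10400; order=C,D,A,B; methods=nl_idx,hash,merge

Selinger DP (subsets sized 1..n):
  {B}: scan cost=500, card=500
  {D}: scan cost=400, card=400
  {C}: scan cost=60, card=60
  {A}: scan cost=20, card=20
  {BD}: card=100000; try (D,hash)→8200, (B,merge)→9400, (D,merge)→9500, (B,hash)→9800, (D,nl_idx)→105000, (B,nl)→200400 …(+1); best=8200 via (D,hash)
  {CD}: card=300; try (D,nl_idx)→900, (C,hash)→1520, (D,merge)→4480, (C,merge)→4820, (D,hash)→7320, (D,nl)→24060 …(+1); best=900 via (D,nl_idx)
  {AC}: card=80; try (A,hash)→320, (C,merge)→560, (A,merge)→600, (C,hash)→760, (C,nl)→1220, (A,nl)→1260; best=320 via (A,hash)
  {BCD}: card=75000; try (B,merge)→8900, (B,hash)→10200, (C,hash)→108920, (B,nl)→150900, (C,merge)→1808620, (C,nl)→6008200; best=8900 via (B,merge)
  {ACD}: card=400; try (A,hash)→1400, (D,nl_idx)→1440, (A,merge)→4020, (D,merge)→4960, (A,nl)→6900, (D,hash)→7600 …(+1); best=1400 via (A,hash)
  {ABCD}: card=100000; try (B,merge)→10400, (B,hash)→10800, (A,hash)→84100, (B,nl)→201400, (A,merge)→1359020, (A,nl)→1508900; best=10400 via (B,merge)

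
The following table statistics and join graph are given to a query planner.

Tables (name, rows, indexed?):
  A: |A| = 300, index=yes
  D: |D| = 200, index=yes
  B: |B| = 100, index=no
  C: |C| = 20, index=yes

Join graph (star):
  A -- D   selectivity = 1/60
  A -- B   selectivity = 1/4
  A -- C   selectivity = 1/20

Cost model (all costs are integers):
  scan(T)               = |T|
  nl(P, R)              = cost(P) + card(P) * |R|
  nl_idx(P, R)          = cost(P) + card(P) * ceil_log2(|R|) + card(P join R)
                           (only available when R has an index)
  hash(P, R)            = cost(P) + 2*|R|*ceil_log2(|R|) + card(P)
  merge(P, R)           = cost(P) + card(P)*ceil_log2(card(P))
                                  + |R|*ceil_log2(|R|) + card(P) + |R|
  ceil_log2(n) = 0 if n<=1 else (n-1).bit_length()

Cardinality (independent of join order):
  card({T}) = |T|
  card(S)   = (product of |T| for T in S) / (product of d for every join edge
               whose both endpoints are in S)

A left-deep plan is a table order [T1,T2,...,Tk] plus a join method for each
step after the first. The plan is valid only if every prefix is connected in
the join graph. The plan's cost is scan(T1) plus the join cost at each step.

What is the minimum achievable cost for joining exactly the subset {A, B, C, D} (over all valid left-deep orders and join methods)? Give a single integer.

Selinger DP over subsets of {A,B,C,D}:
  {A}: scan cost=300, card=300
  {D}: scan cost=200, card=200
  {B}: scan cost=100, card=100
  {C}: scan cost=20, card=20
  {AD}: card=1000; try (A,nl_idx)→3000, (D,nl_idx)→3700, (D,hash)→3800, (A,merge)→5000, (D,merge)→5100, (A,hash)→5800 …(+2); best=3000 via (A,nl_idx)
  {AB}: card=7500; try (B,hash)→2000, (A,merge)→3900, (B,merge)→4100, (A,hash)→5600, (A,nl_idx)→8500, (A,nl)→30100 …(+1); best=2000 via (B,hash)
  {AC}: card=300; try (A,nl_idx)→500, (C,hash)→800, (C,nl_idx)→2100, (A,merge)→3140, (C,merge)→3420, (A,hash)→5440 …(+2); best=500 via (A,nl_idx)
  {ABD}: card=25000; try (B,hash)→5400, (D,hash)→12700, (B,merge)→14800, (D,nl_idx)→87000, (B,nl)→103000, (D,merge)→108800 …(+1); best=5400 via (B,hash)
  {ACD}: card=1000; try (D,nl_idx)→3900, (D,hash)→4000, (C,hash)→4200, (D,merge)→5300, (C,nl_idx)→9000, (C,merge)→14120 …(+2); best=3900 via (D,nl_idx)
  {ABC}: card=7500; try (B,hash)→2200, (B,merge)→4300, (C,hash)→9700, (B,nl)→30500, (C,nl_idx)→47000, (C,merge)→107120 …(+1); best=2200 via (B,hash)
  {ABCD}: card=25000; try (B,hash)→6300, (D,hash)→12900, (B,merge)→15700, (C,hash)→30600, (D,nl_idx)→87200, (B,nl)→103900 …(+5); best=6300 via (B,hash)

6300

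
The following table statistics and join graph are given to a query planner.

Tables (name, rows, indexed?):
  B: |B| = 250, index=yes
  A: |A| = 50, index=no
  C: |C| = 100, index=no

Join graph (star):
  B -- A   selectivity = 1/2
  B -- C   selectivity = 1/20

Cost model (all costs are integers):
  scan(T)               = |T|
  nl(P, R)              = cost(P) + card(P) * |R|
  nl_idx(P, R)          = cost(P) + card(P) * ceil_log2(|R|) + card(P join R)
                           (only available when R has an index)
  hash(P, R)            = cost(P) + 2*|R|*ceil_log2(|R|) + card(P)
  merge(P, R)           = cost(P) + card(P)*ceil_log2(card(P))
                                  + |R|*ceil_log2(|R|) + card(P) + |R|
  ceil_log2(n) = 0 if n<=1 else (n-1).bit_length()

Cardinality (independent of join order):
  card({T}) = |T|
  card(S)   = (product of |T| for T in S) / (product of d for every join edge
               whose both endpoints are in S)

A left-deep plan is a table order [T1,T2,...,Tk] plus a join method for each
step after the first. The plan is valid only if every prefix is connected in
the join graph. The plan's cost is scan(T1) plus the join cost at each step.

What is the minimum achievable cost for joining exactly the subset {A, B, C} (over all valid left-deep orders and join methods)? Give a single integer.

3750

Selinger DP over subsets of {A,B,C}:
  {B}: scan cost=250, card=250
  {A}: scan cost=50, card=50
  {C}: scan cost=100, card=100
  {AB}: card=6250; try (A,hash)→1100, (B,merge)→2650, (A,merge)→2850, (B,hash)→4100, (B,nl_idx)→6700, (B,nl)→12550 …(+1); best=1100 via (A,hash)
  {BC}: card=1250; try (C,hash)→1900, (B,nl_idx)→2150, (B,merge)→3150, (C,merge)→3300, (B,hash)→4200, (B,nl)→25100 …(+1); best=1900 via (C,hash)
  {ABC}: card=31250; try (A,hash)→3750, (C,hash)→8750, (A,merge)→17250, (A,nl)→64400, (C,merge)→89400, (C,nl)→626100; best=3750 via (A,hash)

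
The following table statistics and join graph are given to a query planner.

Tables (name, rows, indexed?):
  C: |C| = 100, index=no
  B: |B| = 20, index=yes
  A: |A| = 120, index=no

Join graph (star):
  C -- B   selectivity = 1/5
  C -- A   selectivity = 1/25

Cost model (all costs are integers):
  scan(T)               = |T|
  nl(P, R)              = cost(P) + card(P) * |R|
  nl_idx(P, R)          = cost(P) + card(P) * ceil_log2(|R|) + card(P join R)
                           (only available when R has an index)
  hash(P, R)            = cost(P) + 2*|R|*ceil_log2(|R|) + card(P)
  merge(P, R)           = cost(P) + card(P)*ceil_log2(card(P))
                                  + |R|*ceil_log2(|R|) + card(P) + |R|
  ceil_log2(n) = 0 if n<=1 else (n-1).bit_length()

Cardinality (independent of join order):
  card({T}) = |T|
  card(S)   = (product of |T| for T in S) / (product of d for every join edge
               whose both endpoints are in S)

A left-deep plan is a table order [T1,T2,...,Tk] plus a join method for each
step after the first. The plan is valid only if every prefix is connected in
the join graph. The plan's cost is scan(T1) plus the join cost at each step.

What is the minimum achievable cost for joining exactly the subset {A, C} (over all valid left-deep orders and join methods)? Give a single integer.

Selinger DP over subsets of {A,C}:
  {C}: scan cost=100, card=100
  {A}: scan cost=120, card=120
  {AC}: card=480; try (C,hash)→1640, (A,merge)→1860, (C,merge)→1880, (A,hash)→1880, (A,nl)→12100, (C,nl)→12120; best=1640 via (C,hash)

1640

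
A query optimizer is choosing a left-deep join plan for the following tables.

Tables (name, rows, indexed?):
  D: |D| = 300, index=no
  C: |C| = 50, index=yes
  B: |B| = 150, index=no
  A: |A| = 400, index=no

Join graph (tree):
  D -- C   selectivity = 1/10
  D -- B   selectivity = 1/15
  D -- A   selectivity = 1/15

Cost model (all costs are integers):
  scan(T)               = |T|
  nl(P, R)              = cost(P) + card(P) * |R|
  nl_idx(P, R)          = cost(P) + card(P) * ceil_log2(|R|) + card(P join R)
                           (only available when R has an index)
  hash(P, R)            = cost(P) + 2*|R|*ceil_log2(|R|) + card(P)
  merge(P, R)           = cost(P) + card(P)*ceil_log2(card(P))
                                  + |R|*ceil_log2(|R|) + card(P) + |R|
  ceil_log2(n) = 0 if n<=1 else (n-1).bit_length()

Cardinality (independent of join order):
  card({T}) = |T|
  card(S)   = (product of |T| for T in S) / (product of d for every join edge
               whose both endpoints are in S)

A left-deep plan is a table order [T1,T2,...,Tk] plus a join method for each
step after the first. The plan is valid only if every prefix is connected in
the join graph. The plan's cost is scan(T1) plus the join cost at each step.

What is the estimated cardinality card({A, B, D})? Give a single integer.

80000

Tables in S: A(400), B(150), D(300)
Edges inside S: D-B(d=15), D-A(d=15)
numerator = 400 * 150 * 300 = 18000000
denominator = 15 * 15 = 225
card(S) = 18000000 / 225 = 80000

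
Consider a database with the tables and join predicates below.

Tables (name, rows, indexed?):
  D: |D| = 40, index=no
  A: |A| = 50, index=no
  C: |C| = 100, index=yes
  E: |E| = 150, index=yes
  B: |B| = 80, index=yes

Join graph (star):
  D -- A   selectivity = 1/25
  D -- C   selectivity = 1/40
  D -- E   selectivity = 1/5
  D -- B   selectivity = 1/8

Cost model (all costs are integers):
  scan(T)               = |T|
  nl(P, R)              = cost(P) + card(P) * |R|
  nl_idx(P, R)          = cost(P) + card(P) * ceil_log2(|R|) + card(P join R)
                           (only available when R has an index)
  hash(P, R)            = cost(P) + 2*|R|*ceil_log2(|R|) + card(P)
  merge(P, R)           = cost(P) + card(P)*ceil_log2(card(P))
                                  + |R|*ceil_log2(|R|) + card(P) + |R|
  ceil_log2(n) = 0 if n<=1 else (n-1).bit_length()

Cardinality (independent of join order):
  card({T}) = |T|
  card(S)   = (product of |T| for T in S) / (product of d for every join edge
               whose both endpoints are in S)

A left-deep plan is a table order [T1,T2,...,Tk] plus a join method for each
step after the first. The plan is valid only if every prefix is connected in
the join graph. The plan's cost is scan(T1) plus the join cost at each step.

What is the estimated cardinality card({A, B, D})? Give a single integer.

800

Tables in S: A(50), B(80), D(40)
Edges inside S: D-A(d=25), D-B(d=8)
numerator = 50 * 80 * 40 = 160000
denominator = 25 * 8 = 200
card(S) = 160000 / 200 = 800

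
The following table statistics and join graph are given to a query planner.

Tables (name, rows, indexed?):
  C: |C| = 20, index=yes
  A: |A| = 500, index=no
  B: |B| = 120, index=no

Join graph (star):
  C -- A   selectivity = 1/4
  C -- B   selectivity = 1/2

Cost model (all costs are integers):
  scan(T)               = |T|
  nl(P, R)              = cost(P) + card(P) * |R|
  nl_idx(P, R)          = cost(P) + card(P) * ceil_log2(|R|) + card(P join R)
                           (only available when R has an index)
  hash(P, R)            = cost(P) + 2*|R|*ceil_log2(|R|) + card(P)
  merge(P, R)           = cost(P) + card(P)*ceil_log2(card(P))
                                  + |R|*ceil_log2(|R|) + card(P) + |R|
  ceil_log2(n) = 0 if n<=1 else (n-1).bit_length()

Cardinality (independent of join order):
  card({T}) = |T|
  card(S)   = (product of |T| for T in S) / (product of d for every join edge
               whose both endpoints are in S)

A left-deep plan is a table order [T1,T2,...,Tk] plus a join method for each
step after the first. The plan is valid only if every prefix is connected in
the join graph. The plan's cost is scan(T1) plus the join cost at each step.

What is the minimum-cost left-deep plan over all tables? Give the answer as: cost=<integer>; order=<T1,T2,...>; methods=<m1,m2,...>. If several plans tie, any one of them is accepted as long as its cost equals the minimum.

cost=5380; order=A,C,B; methods=hash,hash

Selinger DP (subsets sized 1..n):
  {C}: scan cost=20, card=20
  {A}: scan cost=500, card=500
  {B}: scan cost=120, card=120
  {AC}: card=2500; try (C,hash)→1200, (A,merge)→5140, (C,nl_idx)→5500, (C,merge)→5620, (A,hash)→9040, (A,nl)→10020 …(+1); best=1200 via (C,hash)
  {BC}: card=1200; try (C,hash)→440, (B,merge)→1100, (C,merge)→1200, (B,hash)→1720, (C,nl_idx)→1920, (B,nl)→2420 …(+1); best=440 via (C,hash)
  {ABC}: card=150000; try (B,hash)→5380, (A,hash)→10640, (A,merge)→19840, (B,merge)→34660, (B,nl)→301200, (A,nl)→600440; best=5380 via (B,hash)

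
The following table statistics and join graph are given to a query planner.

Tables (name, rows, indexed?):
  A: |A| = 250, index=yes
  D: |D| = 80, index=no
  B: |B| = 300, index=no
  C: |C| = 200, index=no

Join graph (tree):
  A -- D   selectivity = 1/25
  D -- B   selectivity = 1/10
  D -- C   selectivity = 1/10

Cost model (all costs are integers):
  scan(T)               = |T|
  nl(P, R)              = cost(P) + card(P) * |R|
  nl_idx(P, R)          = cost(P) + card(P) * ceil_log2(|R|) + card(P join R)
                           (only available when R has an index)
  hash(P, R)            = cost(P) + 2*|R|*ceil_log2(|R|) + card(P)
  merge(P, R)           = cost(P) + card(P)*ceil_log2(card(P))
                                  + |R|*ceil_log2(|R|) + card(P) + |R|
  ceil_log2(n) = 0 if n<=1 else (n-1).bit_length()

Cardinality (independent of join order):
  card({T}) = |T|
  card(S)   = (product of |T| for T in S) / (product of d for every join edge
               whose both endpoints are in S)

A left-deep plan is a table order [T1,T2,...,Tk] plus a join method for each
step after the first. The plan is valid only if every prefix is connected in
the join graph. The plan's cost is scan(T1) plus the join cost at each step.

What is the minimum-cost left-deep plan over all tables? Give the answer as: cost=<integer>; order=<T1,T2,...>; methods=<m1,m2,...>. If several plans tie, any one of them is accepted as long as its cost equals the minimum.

Selinger DP (subsets sized 1..n):
  {A}: scan cost=250, card=250
  {D}: scan cost=80, card=80
  {B}: scan cost=300, card=300
  {C}: scan cost=200, card=200
  {AD}: card=800; try (A,nl_idx)→1520, (D,hash)→1620, (A,merge)→2970, (D,merge)→3140, (A,hash)→4160, (A,nl)→20080 …(+1); best=1520 via (A,nl_idx)
  {BD}: card=2400; try (D,hash)→1720, (B,merge)→3720, (D,merge)→3940, (B,hash)→5560, (B,nl)→24080, (D,nl)→24300; best=1720 via (D,hash)
  {CD}: card=1600; try (D,hash)→1520, (C,merge)→2520, (D,merge)→2640, (C,hash)→3360, (C,nl)→16080, (D,nl)→16200; best=1520 via (D,hash)
  {ABD}: card=24000; try (B,hash)→7720, (A,hash)→8120, (B,merge)→13320, (A,merge)→35170, (A,nl_idx)→44920, (B,nl)→241520 …(+1); best=7720 via (B,hash)
  {ACD}: card=16000; try (C,hash)→5520, (A,hash)→7120, (C,merge)→12120, (A,merge)→22970, (A,nl_idx)→30320, (C,nl)→161520 …(+1); best=5520 via (C,hash)
  {BCD}: card=48000; try (C,hash)→7320, (B,hash)→8520, (B,merge)→23720, (C,merge)→34720, (B,nl)→481520, (C,nl)→481720; best=7320 via (C,hash)
  {ABCD}: card=480000; try (B,hash)→26920, (C,hash)→34920, (A,hash)→59320, (B,merge)→248520, (C,merge)→393520, (A,merge)→825570 …(+4); best=26920 via (B,hash)

cost=26920; order=D,A,C,B; methods=nl_idx,hash,hash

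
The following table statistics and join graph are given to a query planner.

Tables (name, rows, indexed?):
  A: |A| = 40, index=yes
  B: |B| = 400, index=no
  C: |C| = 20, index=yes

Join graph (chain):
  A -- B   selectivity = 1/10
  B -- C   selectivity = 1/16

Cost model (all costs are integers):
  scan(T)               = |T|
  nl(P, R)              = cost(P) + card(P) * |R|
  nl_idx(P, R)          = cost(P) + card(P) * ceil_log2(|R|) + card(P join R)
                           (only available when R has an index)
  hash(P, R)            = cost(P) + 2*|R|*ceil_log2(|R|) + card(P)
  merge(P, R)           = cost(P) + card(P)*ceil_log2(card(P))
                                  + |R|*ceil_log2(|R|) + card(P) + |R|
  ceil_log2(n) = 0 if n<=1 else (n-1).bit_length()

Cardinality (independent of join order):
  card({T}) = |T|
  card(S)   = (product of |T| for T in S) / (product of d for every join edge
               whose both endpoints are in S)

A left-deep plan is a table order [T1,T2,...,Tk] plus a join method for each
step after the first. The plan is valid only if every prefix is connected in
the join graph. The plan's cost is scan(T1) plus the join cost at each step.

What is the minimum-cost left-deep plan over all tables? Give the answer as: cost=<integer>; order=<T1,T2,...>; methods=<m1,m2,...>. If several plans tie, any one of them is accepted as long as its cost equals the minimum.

cost=1980; order=B,C,A; methods=hash,hash

Selinger DP (subsets sized 1..n):
  {A}: scan cost=40, card=40
  {B}: scan cost=400, card=400
  {C}: scan cost=20, card=20
  {AB}: card=1600; try (A,hash)→1280, (B,merge)→4320, (A,nl_idx)→4400, (A,merge)→4680, (B,hash)→7280, (B,nl)→16040 …(+1); best=1280 via (A,hash)
  {BC}: card=500; try (C,hash)→1000, (C,nl_idx)→2900, (B,merge)→4140, (C,merge)→4520, (B,hash)→7240, (B,nl)→8020 …(+1); best=1000 via (C,hash)
  {ABC}: card=2000; try (A,hash)→1980, (C,hash)→3080, (A,nl_idx)→6000, (A,merge)→6280, (C,nl_idx)→11280, (C,merge)→20600 …(+2); best=1980 via (A,hash)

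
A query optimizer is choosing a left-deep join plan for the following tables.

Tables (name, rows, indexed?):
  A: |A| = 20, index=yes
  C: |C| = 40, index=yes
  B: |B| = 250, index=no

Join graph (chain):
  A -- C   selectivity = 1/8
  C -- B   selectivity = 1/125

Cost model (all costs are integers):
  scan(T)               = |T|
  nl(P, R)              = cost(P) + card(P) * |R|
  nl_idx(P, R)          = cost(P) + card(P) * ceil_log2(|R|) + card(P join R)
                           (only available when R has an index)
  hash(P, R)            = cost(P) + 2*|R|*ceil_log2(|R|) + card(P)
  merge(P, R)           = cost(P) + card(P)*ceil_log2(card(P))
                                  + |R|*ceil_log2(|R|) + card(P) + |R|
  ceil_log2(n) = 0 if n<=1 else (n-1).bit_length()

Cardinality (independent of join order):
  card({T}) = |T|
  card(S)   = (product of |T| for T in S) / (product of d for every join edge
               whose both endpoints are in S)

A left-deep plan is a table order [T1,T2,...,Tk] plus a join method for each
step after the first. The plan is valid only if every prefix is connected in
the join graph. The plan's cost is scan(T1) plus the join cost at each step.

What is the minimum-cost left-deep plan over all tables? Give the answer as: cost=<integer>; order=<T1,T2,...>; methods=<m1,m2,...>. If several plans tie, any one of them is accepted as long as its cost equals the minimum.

cost=1260; order=B,C,A; methods=hash,hash

Selinger DP (subsets sized 1..n):
  {A}: scan cost=20, card=20
  {C}: scan cost=40, card=40
  {B}: scan cost=250, card=250
  {AC}: card=100; try (C,nl_idx)→240, (A,hash)→280, (A,nl_idx)→340, (C,merge)→420, (A,merge)→440, (C,hash)→520 …(+2); best=240 via (C,nl_idx)
  {BC}: card=80; try (C,hash)→980, (C,nl_idx)→1830, (B,merge)→2570, (C,merge)→2780, (B,hash)→4080, (B,nl)→10040 …(+1); best=980 via (C,hash)
  {ABC}: card=200; try (A,hash)→1260, (A,nl_idx)→1580, (A,merge)→1740, (A,nl)→2580, (B,merge)→3290, (B,hash)→4340 …(+1); best=1260 via (A,hash)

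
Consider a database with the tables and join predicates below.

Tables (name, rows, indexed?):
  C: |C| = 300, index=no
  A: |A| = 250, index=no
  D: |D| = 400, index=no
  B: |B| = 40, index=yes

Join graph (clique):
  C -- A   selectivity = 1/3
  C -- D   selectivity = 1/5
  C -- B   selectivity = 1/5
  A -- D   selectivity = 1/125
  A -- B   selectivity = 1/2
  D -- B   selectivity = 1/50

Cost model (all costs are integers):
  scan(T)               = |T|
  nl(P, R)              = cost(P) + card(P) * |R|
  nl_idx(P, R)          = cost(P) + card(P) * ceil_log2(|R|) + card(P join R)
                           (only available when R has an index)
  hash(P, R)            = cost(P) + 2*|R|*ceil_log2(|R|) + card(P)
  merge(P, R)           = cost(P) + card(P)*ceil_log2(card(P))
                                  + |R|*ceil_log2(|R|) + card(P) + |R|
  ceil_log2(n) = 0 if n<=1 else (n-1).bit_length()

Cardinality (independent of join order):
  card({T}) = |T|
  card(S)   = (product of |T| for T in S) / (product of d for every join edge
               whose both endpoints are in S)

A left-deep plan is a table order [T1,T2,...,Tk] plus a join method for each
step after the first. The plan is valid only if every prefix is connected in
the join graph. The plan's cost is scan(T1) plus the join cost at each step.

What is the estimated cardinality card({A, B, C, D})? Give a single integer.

1280

Tables in S: A(250), B(40), C(300), D(400)
Edges inside S: C-A(d=3), C-D(d=5), C-B(d=5), A-D(d=125), A-B(d=2), D-B(d=50)
numerator = 250 * 40 * 300 * 400 = 1200000000
denominator = 3 * 5 * 5 * 125 * 2 * 50 = 937500
card(S) = 1200000000 / 937500 = 1280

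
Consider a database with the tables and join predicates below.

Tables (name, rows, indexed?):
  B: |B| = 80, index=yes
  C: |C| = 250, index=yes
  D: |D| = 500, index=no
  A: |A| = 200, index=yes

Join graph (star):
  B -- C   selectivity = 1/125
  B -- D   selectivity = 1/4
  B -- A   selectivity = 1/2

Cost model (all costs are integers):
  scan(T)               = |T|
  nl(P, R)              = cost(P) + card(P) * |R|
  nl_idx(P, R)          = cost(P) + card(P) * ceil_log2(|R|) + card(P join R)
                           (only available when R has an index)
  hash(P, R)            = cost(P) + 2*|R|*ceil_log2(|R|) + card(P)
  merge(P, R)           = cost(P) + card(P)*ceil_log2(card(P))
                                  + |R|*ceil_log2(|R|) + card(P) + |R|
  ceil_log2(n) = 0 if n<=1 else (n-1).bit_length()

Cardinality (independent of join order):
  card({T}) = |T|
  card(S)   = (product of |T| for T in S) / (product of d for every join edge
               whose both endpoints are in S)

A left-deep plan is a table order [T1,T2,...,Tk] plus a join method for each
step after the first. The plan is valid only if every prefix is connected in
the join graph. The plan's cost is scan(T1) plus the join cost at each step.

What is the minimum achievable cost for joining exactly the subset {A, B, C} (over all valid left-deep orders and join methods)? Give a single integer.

Selinger DP over subsets of {A,B,C}:
  {B}: scan cost=80, card=80
  {C}: scan cost=250, card=250
  {A}: scan cost=200, card=200
  {BC}: card=160; try (C,nl_idx)→880, (B,hash)→1620, (B,nl_idx)→2160, (C,merge)→2970, (B,merge)→3140, (C,hash)→4160 …(+2); best=880 via (C,nl_idx)
  {AB}: card=8000; try (B,hash)→1520, (A,merge)→2520, (B,merge)→2640, (A,hash)→3360, (A,nl_idx)→8720, (B,nl_idx)→9600 …(+2); best=1520 via (B,hash)
  {ABC}: card=16000; try (A,merge)→4120, (A,hash)→4240, (C,hash)→13520, (A,nl_idx)→18160, (A,nl)→32880, (C,nl_idx)→81520 …(+2); best=4120 via (A,merge)

4120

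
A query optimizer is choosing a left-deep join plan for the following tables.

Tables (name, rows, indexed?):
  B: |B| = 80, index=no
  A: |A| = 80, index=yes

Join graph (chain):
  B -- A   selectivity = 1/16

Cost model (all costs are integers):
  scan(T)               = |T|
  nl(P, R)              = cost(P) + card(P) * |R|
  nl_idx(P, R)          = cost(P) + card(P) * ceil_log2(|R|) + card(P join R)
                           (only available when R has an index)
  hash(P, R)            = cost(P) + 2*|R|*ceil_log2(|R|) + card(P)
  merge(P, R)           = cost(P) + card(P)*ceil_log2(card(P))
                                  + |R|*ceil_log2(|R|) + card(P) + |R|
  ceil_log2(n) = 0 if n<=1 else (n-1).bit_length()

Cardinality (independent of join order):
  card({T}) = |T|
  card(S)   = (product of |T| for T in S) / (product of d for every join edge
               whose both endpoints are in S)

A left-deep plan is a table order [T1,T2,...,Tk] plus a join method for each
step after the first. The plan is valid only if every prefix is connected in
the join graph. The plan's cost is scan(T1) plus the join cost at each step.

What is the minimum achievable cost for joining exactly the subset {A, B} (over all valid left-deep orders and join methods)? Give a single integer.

1040

Selinger DP over subsets of {A,B}:
  {B}: scan cost=80, card=80
  {A}: scan cost=80, card=80
  {AB}: card=400; try (A,nl_idx)→1040, (B,hash)→1280, (A,hash)→1280, (B,merge)→1360, (A,merge)→1360, (B,nl)→6480 …(+1); best=1040 via (A,nl_idx)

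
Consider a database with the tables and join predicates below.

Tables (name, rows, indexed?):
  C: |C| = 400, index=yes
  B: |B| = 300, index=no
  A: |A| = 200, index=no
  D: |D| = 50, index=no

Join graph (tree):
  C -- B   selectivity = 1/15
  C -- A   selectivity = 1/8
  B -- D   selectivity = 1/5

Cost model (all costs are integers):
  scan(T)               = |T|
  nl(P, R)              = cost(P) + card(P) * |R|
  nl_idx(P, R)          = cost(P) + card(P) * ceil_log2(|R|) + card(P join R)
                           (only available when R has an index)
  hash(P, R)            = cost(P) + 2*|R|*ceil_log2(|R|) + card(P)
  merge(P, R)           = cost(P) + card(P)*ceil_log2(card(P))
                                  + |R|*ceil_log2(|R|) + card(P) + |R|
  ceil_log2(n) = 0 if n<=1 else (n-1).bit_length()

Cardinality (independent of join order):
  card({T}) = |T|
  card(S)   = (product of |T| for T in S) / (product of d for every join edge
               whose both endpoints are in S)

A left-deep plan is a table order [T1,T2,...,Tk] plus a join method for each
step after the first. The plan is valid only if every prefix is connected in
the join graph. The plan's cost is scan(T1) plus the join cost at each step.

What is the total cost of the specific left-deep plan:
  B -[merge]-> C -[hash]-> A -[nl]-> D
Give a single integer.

step 1: scan B: cost=300, card=300
step 2: join C via merge
    card(P join C) = 300*400/(15) = 8000
    cost = 300 + 300*9 + 400*9 + 300 + 400 = 7300
step 3: join A via hash
    card(P join A) = 8000*200/(8) = 200000
    cost = 7300 + 2*200*8 + 8000 = 18500
step 4: join D via nl
    card(P join D) = 200000*50/(5) = 2000000
    cost = 18500 + 200000*50 = 10018500

10018500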